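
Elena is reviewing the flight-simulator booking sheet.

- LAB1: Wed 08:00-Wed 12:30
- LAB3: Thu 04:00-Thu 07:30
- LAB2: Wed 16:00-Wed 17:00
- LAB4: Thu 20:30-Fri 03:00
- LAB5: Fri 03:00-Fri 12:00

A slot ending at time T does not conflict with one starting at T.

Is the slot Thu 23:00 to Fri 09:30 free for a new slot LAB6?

No — it overlaps LAB4, LAB5

LAB1: ends Wed 12:30 at or before LAB6 starts Thu 23:00 → clear.
LAB2: ends Wed 17:00 at or before LAB6 starts Thu 23:00 → clear.
LAB3: ends Thu 07:30 at or before LAB6 starts Thu 23:00 → clear.
LAB4: starts Thu 20:30 before LAB6 ends Fri 09:30, and ends Fri 03:00 after LAB6 starts Thu 23:00 → overlap.
LAB5: starts Fri 03:00 before LAB6 ends Fri 09:30, and ends Fri 12:00 after LAB6 starts Thu 23:00 → overlap.
LAB6 overlaps LAB4, LAB5.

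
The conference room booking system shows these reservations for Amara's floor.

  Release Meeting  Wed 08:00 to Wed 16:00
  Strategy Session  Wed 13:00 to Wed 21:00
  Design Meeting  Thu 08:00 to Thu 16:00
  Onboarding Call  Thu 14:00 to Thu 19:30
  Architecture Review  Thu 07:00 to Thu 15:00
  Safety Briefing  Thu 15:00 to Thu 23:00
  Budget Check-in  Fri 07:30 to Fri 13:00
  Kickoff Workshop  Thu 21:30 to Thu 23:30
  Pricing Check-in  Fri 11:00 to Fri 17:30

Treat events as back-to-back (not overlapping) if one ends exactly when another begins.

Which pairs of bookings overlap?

Check each pair: they overlap iff neither finishes before the other starts.
Sorted by start: Release Meeting, Strategy Session, Architecture Review, Design Meeting, Onboarding Call, Safety Briefing, Kickoff Workshop, Budget Check-in, Pricing Check-in.
Strategy Session starts before Release Meeting ends → Release Meeting and Strategy Session overlap.
Architecture Review starts after Release Meeting ends, so Release Meeting has no further overlaps.
Architecture Review starts after Strategy Session ends, so Strategy Session has no further overlaps.
Design Meeting starts before Architecture Review ends → Architecture Review and Design Meeting overlap.
Onboarding Call starts before Architecture Review ends → Architecture Review and Onboarding Call overlap.
Safety Briefing starts exactly when Architecture Review ends (back-to-back, no overlap), so Architecture Review has no further overlaps.
Onboarding Call starts before Design Meeting ends → Design Meeting and Onboarding Call overlap.
Safety Briefing starts before Design Meeting ends → Design Meeting and Safety Briefing overlap.
Kickoff Workshop starts after Design Meeting ends, so Design Meeting has no further overlaps.
Safety Briefing starts before Onboarding Call ends → Onboarding Call and Safety Briefing overlap.
Kickoff Workshop starts after Onboarding Call ends, so Onboarding Call has no further overlaps.
Kickoff Workshop starts before Safety Briefing ends → Safety Briefing and Kickoff Workshop overlap.
Budget Check-in starts after Safety Briefing ends, so Safety Briefing has no further overlaps.
Budget Check-in starts after Kickoff Workshop ends, so Kickoff Workshop has no further overlaps.
Pricing Check-in starts before Budget Check-in ends → Budget Check-in and Pricing Check-in overlap.

Architecture Review & Design Meeting, Architecture Review & Onboarding Call, Budget Check-in & Pricing Check-in, Design Meeting & Onboarding Call, Design Meeting & Safety Briefing, Kickoff Workshop & Safety Briefing, Onboarding Call & Safety Briefing, Release Meeting & Strategy Session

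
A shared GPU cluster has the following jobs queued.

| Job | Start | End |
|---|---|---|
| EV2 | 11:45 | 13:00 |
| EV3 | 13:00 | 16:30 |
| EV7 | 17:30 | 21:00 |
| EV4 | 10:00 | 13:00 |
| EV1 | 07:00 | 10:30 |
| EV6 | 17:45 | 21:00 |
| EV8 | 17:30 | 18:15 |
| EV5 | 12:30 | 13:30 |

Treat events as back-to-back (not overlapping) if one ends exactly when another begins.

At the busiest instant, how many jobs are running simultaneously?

Walk through starts and ends in time order (an end at T is processed before a start at T):
07:00 start EV1 → 1
10:00 start EV4 → 2
10:30 end EV1 → 1
11:45 start EV2 → 2
12:30 start EV5 → 3
13:00 end EV2 → 2
13:00 end EV4 → 1
13:00 start EV3 → 2
13:30 end EV5 → 1
16:30 end EV3 → 0
17:30 start EV7 → 1
17:30 start EV8 → 2
17:45 start EV6 → 3
18:15 end EV8 → 2
21:00 end EV6 → 1
21:00 end EV7 → 0
Peak is 3, at 12:30 (EV2, EV4, EV5).

3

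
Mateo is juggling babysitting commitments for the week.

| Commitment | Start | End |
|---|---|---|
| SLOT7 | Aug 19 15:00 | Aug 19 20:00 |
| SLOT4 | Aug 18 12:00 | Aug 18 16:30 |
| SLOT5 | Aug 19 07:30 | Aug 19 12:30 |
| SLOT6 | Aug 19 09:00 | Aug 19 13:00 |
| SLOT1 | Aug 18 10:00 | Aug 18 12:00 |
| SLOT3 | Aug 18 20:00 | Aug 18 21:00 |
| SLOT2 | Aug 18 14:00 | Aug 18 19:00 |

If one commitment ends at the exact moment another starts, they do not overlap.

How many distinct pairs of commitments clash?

2

Check each pair: they overlap iff neither finishes before the other starts.
Sorted by start: SLOT1, SLOT4, SLOT2, SLOT3, SLOT5, SLOT6, SLOT7.
SLOT4 starts exactly when SLOT1 ends (back-to-back, no overlap), so nothing later overlaps SLOT1 either.
SLOT2 starts before SLOT4 ends → SLOT4 and SLOT2 overlap.
SLOT3 starts after SLOT4 ends, so nothing later overlaps SLOT4 either.
SLOT3 starts after SLOT2 ends, so nothing later overlaps SLOT2 either.
SLOT5 starts after SLOT3 ends, so nothing later overlaps SLOT3 either.
SLOT6 starts before SLOT5 ends → SLOT5 and SLOT6 overlap.
SLOT7 starts after SLOT5 ends.
SLOT7 starts after SLOT6 ends.
Overlapping pairs: SLOT2 & SLOT4, SLOT5 & SLOT6 — 2 in total.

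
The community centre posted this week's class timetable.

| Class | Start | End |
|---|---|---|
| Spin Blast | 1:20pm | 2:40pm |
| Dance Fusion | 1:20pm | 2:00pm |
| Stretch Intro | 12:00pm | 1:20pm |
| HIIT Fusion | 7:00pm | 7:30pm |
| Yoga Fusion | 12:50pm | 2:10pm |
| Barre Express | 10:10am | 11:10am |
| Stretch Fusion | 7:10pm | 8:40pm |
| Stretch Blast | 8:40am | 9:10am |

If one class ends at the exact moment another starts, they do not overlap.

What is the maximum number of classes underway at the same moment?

3

Sweep the timeline, counting +1 at each start and −1 at each end (ends before starts at a tie):
8:40am start Stretch Blast → 1
9:10am end Stretch Blast → 0
10:10am start Barre Express → 1
11:10am end Barre Express → 0
12:00pm start Stretch Intro → 1
12:50pm start Yoga Fusion → 2
1:20pm end Stretch Intro → 1
1:20pm start Dance Fusion → 2
1:20pm start Spin Blast → 3
2:00pm end Dance Fusion → 2
2:10pm end Yoga Fusion → 1
2:40pm end Spin Blast → 0
7:00pm start HIIT Fusion → 1
7:10pm start Stretch Fusion → 2
7:30pm end HIIT Fusion → 1
8:40pm end Stretch Fusion → 0
Peak is 3, at 1:20pm (Dance Fusion, Spin Blast, Yoga Fusion).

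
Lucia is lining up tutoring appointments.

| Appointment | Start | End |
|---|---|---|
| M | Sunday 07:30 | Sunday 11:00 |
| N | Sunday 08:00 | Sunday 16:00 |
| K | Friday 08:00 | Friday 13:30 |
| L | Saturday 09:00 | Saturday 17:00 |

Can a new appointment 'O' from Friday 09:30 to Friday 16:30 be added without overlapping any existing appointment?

K: starts Friday 08:00 before O ends Friday 16:30, and ends Friday 13:30 after O starts Friday 09:30 → overlap.
L: starts Saturday 09:00 at or after O ends Friday 16:30 → clear.
M: starts Sunday 07:30 at or after O ends Friday 16:30 → clear.
N: starts Sunday 08:00 at or after O ends Friday 16:30 → clear.
O overlaps K.

No — it overlaps K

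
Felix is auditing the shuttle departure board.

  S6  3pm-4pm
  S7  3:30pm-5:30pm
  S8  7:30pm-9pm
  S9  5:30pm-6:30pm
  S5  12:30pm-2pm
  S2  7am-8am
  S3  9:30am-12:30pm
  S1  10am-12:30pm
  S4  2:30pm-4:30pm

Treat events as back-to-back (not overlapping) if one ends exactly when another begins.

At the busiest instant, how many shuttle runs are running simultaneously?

Sweep the timeline, counting +1 at each start and −1 at each end (ends before starts at a tie):
7am start S2 → 1
8am end S2 → 0
9:30am start S3 → 1
10am start S1 → 2
12:30pm end S1 → 1
12:30pm end S3 → 0
12:30pm start S5 → 1
2pm end S5 → 0
2:30pm start S4 → 1
3pm start S6 → 2
3:30pm start S7 → 3
4pm end S6 → 2
4:30pm end S4 → 1
5:30pm end S7 → 0
5:30pm start S9 → 1
6:30pm end S9 → 0
7:30pm start S8 → 1
9pm end S8 → 0
Peak is 3, at 3:30pm (S4, S6, S7).

3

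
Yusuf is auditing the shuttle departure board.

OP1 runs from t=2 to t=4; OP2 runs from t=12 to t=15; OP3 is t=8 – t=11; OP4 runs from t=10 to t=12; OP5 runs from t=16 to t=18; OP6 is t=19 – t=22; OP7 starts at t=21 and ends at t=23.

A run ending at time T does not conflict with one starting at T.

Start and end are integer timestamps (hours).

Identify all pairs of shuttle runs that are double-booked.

OP3 & OP4, OP6 & OP7

Sorted by start: OP1, OP3, OP4, OP2, OP5, OP6, OP7.
OP3 starts after OP1 ends, so OP1 has no further overlaps.
OP4 starts before OP3 ends → OP3 and OP4 overlap.
OP2 starts after OP3 ends, so OP3 has no further overlaps.
OP2 starts exactly when OP4 ends (back-to-back, no overlap), so OP4 has no further overlaps.
OP5 starts after OP2 ends, so OP2 has no further overlaps.
OP6 starts after OP5 ends, so OP5 has no further overlaps.
OP7 starts before OP6 ends → OP6 and OP7 overlap.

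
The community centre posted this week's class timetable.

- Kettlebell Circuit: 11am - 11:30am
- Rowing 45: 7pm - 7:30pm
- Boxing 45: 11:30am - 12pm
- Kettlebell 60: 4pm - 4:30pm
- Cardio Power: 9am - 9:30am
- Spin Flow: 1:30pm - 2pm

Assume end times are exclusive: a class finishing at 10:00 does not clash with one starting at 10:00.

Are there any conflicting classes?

No

Sorted by start: Cardio Power, Kettlebell Circuit, Boxing 45, Spin Flow, Kettlebell 60, Rowing 45.
Kettlebell Circuit starts after Cardio Power ends, so nothing later overlaps Cardio Power either.
Boxing 45 starts exactly when Kettlebell Circuit ends (back-to-back, no overlap), so nothing later overlaps Kettlebell Circuit either.
Spin Flow starts after Boxing 45 ends, so nothing later overlaps Boxing 45 either.
Kettlebell 60 starts after Spin Flow ends, so nothing later overlaps Spin Flow either.
Rowing 45 starts after Kettlebell 60 ends.
Every pair is clear; the schedule has no overlaps.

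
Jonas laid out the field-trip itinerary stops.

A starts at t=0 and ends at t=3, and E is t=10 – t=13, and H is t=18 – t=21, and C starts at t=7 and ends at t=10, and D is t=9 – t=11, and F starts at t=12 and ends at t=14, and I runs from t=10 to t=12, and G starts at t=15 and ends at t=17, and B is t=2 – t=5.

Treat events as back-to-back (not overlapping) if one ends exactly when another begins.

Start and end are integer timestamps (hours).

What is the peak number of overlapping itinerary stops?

Sort all start/end points and keep a running count:
t=0 start A → 1
t=2 start B → 2
t=3 end A → 1
t=5 end B → 0
t=7 start C → 1
t=9 start D → 2
t=10 end C → 1
t=10 start E → 2
t=10 start I → 3
t=11 end D → 2
t=12 end I → 1
t=12 start F → 2
t=13 end E → 1
t=14 end F → 0
t=15 start G → 1
t=17 end G → 0
t=18 start H → 1
t=21 end H → 0
Peak is 3, at t=10 (D, E, I).

3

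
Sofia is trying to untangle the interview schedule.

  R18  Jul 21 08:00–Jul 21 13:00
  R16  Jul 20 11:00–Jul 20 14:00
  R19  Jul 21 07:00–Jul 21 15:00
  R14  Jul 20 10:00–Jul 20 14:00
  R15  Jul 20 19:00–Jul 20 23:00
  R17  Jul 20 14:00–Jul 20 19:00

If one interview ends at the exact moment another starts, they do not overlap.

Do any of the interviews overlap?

Yes

Two intervals overlap when each starts before the other ends.
Sorted by start: R14, R16, R17, R15, R19, R18.
R16 starts before R14 ends → R14 and R16 overlap.
That's a conflict, so the schedule is not conflict-free.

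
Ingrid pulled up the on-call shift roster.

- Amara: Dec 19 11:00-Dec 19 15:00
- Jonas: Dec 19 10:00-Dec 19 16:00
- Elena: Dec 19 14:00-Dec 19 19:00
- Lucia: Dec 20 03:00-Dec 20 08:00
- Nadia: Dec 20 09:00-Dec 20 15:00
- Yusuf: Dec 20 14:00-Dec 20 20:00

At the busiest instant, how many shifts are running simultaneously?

Sort all start/end points and keep a running count:
Dec 19 10:00 start Jonas → 1
Dec 19 11:00 start Amara → 2
Dec 19 14:00 start Elena → 3
Dec 19 15:00 end Amara → 2
Dec 19 16:00 end Jonas → 1
Dec 19 19:00 end Elena → 0
Dec 20 03:00 start Lucia → 1
Dec 20 08:00 end Lucia → 0
Dec 20 09:00 start Nadia → 1
Dec 20 14:00 start Yusuf → 2
Dec 20 15:00 end Nadia → 1
Dec 20 20:00 end Yusuf → 0
Peak is 3, at Dec 19 14:00 (Amara, Elena, Jonas).

3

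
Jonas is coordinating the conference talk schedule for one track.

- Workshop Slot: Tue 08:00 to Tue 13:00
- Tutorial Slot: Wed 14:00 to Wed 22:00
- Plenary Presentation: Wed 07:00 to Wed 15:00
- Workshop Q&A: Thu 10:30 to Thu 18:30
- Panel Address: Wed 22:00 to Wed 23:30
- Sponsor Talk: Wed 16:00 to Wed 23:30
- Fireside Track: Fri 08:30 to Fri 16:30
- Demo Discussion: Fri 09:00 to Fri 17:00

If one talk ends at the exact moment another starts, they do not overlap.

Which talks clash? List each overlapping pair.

Sorted by start: Workshop Slot, Plenary Presentation, Tutorial Slot, Sponsor Talk, Panel Address, Workshop Q&A, Fireside Track, Demo Discussion.
Plenary Presentation starts after Workshop Slot ends; Workshop Slot is clear from here.
Tutorial Slot starts before Plenary Presentation ends → Plenary Presentation and Tutorial Slot overlap.
Sponsor Talk starts after Plenary Presentation ends; Plenary Presentation is clear from here.
Sponsor Talk starts before Tutorial Slot ends → Tutorial Slot and Sponsor Talk overlap.
Panel Address starts exactly when Tutorial Slot ends (back-to-back, no overlap); Tutorial Slot is clear from here.
Panel Address starts before Sponsor Talk ends → Sponsor Talk and Panel Address overlap.
Workshop Q&A starts after Sponsor Talk ends; Sponsor Talk is clear from here.
Workshop Q&A starts after Panel Address ends; Panel Address is clear from here.
Fireside Track starts after Workshop Q&A ends; Workshop Q&A is clear from here.
Demo Discussion starts before Fireside Track ends → Fireside Track and Demo Discussion overlap.

Demo Discussion & Fireside Track, Panel Address & Sponsor Talk, Plenary Presentation & Tutorial Slot, Sponsor Talk & Tutorial Slot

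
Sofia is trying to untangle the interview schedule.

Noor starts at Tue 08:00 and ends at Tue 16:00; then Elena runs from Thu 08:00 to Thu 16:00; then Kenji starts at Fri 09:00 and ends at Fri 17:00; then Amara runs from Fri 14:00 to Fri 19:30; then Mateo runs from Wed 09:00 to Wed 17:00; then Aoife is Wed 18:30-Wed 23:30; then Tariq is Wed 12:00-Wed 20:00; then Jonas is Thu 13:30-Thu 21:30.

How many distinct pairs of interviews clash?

4

Sorted by start: Noor, Mateo, Tariq, Aoife, Elena, Jonas, Kenji, Amara.
Mateo starts after Noor ends — done with Noor.
Tariq starts before Mateo ends → Mateo and Tariq overlap.
Aoife starts after Mateo ends — done with Mateo.
Aoife starts before Tariq ends → Tariq and Aoife overlap.
Elena starts after Tariq ends — done with Tariq.
Elena starts after Aoife ends — done with Aoife.
Jonas starts before Elena ends → Elena and Jonas overlap.
Kenji starts after Elena ends — done with Elena.
Kenji starts after Jonas ends — done with Jonas.
Amara starts before Kenji ends → Kenji and Amara overlap.
Overlapping pairs: Amara & Kenji, Aoife & Tariq, Elena & Jonas, Mateo & Tariq — 4 in total.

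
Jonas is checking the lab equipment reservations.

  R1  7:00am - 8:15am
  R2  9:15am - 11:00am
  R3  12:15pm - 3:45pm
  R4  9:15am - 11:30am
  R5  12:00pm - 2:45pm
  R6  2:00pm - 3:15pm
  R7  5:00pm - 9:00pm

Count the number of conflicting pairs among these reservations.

Two intervals overlap when each starts before the other ends.
Sorted by start: R1, R2, R4, R5, R3, R6, R7.
R2 starts after R1 ends — done with R1.
R4 starts before R2 ends → R2 and R4 overlap.
R5 starts after R2 ends — done with R2.
R5 starts after R4 ends — done with R4.
R3 starts before R5 ends → R5 and R3 overlap.
R6 starts before R5 ends → R5 and R6 overlap.
R7 starts after R5 ends.
R6 starts before R3 ends → R3 and R6 overlap.
R7 starts after R3 ends.
R7 starts after R6 ends.
Overlapping pairs: R2 & R4, R3 & R5, R3 & R6, R5 & R6 — 4 in total.

4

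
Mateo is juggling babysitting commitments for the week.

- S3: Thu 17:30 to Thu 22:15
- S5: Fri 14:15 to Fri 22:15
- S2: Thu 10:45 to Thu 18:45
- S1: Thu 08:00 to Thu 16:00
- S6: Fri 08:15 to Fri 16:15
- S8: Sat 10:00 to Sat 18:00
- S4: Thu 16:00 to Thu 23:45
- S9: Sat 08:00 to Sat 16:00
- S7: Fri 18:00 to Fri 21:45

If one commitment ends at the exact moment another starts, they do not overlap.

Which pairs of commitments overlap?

Two intervals overlap when each starts before the other ends.
Sorted by start: S1, S2, S4, S3, S6, S5, S7, S9, S8.
S2 starts before S1 ends → S1 and S2 overlap.
S4 starts exactly when S1 ends (back-to-back, no overlap); S1 is clear from here.
S4 starts before S2 ends → S2 and S4 overlap.
S3 starts before S2 ends → S2 and S3 overlap.
S6 starts after S2 ends; S2 is clear from here.
S3 starts before S4 ends → S4 and S3 overlap.
S6 starts after S4 ends; S4 is clear from here.
S6 starts after S3 ends; S3 is clear from here.
S5 starts before S6 ends → S6 and S5 overlap.
S7 starts after S6 ends; S6 is clear from here.
S7 starts before S5 ends → S5 and S7 overlap.
S9 starts after S5 ends; S5 is clear from here.
S9 starts after S7 ends; S7 is clear from here.
S8 starts before S9 ends → S9 and S8 overlap.

S1 & S2, S2 & S3, S2 & S4, S3 & S4, S5 & S6, S5 & S7, S8 & S9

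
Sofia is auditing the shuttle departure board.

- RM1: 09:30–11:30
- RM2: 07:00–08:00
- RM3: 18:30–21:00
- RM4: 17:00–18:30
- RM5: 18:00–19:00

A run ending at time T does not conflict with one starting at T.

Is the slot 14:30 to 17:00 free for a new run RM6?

RM2: ends 08:00 at or before RM6 starts 14:30 → clear.
RM1: ends 11:30 at or before RM6 starts 14:30 → clear.
RM4: starts 17:00 at or after RM6 ends 17:00 → clear.
RM5: starts 18:00 at or after RM6 ends 17:00 → clear.
RM3: starts 18:30 at or after RM6 ends 17:00 → clear.

Yes — the slot is free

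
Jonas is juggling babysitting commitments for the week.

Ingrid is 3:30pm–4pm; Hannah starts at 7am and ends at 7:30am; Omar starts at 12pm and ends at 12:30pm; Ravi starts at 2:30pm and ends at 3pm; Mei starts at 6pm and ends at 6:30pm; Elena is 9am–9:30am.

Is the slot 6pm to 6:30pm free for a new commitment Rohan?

Hannah: ends 7:30am at or before Rohan starts 6pm → clear.
Elena: ends 9:30am at or before Rohan starts 6pm → clear.
Omar: ends 12:30pm at or before Rohan starts 6pm → clear.
Ravi: ends 3pm at or before Rohan starts 6pm → clear.
Ingrid: ends 4pm at or before Rohan starts 6pm → clear.
Mei: starts 6pm before Rohan ends 6:30pm, and ends 6:30pm after Rohan starts 6pm → overlap.
Rohan overlaps Mei.

No — it overlaps Mei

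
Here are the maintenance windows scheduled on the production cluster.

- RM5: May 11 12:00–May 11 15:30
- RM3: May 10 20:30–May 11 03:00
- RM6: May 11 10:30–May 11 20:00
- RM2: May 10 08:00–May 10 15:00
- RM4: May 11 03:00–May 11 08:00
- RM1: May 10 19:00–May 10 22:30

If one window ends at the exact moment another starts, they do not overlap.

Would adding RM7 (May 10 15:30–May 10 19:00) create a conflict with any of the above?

RM2: ends May 10 15:00 at or before RM7 starts May 10 15:30 → clear.
RM1: starts May 10 19:00 at or after RM7 ends May 10 19:00 → clear.
RM3: starts May 10 20:30 at or after RM7 ends May 10 19:00 → clear.
RM4: starts May 11 03:00 at or after RM7 ends May 10 19:00 → clear.
RM6: starts May 11 10:30 at or after RM7 ends May 10 19:00 → clear.
RM5: starts May 11 12:00 at or after RM7 ends May 10 19:00 → clear.

No — it doesn't clash with anything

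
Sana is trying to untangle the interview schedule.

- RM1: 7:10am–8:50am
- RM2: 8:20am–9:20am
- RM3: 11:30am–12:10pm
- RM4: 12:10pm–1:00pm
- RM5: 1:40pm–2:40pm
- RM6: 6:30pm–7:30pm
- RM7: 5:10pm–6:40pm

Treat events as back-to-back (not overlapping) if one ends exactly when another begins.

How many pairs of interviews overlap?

2

Sorted by start: RM1, RM2, RM3, RM4, RM5, RM7, RM6.
RM2 starts before RM1 ends → RM1 and RM2 overlap.
RM3 starts after RM1 ends, so RM1 has no further overlaps.
RM3 starts after RM2 ends, so RM2 has no further overlaps.
RM4 starts exactly when RM3 ends (back-to-back, no overlap), so RM3 has no further overlaps.
RM5 starts after RM4 ends, so RM4 has no further overlaps.
RM7 starts after RM5 ends, so RM5 has no further overlaps.
RM6 starts before RM7 ends → RM7 and RM6 overlap.
Overlapping pairs: RM1 & RM2, RM6 & RM7 — 2 in total.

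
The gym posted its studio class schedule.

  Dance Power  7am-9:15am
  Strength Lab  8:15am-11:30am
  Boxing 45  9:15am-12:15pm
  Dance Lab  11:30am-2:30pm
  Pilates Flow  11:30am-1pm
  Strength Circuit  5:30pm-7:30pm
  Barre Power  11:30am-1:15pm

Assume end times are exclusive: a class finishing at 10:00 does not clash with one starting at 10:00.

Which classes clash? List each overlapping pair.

Sorted by start: Dance Power, Strength Lab, Boxing 45, Dance Lab, Pilates Flow, Barre Power, Strength Circuit.
Strength Lab starts before Dance Power ends → Dance Power and Strength Lab overlap.
Boxing 45 starts exactly when Dance Power ends (back-to-back, no overlap) — done with Dance Power.
Boxing 45 starts before Strength Lab ends → Strength Lab and Boxing 45 overlap.
Dance Lab starts exactly when Strength Lab ends (back-to-back, no overlap) — done with Strength Lab.
Dance Lab starts before Boxing 45 ends → Boxing 45 and Dance Lab overlap.
Pilates Flow starts before Boxing 45 ends → Boxing 45 and Pilates Flow overlap.
Barre Power starts before Boxing 45 ends → Boxing 45 and Barre Power overlap.
Strength Circuit starts after Boxing 45 ends.
Pilates Flow starts before Dance Lab ends → Dance Lab and Pilates Flow overlap.
Barre Power starts before Dance Lab ends → Dance Lab and Barre Power overlap.
Strength Circuit starts after Dance Lab ends.
Barre Power starts before Pilates Flow ends → Pilates Flow and Barre Power overlap.
Strength Circuit starts after Pilates Flow ends.
Strength Circuit starts after Barre Power ends.

Barre Power & Boxing 45, Barre Power & Dance Lab, Barre Power & Pilates Flow, Boxing 45 & Dance Lab, Boxing 45 & Pilates Flow, Boxing 45 & Strength Lab, Dance Lab & Pilates Flow, Dance Power & Strength Lab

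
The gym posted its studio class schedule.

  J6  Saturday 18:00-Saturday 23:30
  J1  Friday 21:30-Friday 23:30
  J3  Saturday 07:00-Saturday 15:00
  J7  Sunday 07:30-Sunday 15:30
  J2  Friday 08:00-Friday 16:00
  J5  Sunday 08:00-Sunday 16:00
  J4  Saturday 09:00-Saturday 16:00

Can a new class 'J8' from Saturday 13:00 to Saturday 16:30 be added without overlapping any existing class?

No — it overlaps J3, J4

J2: ends Friday 16:00 at or before J8 starts Saturday 13:00 → clear.
J1: ends Friday 23:30 at or before J8 starts Saturday 13:00 → clear.
J3: starts Saturday 07:00 before J8 ends Saturday 16:30, and ends Saturday 15:00 after J8 starts Saturday 13:00 → overlap.
J4: starts Saturday 09:00 before J8 ends Saturday 16:30, and ends Saturday 16:00 after J8 starts Saturday 13:00 → overlap.
J6: starts Saturday 18:00 at or after J8 ends Saturday 16:30 → clear.
J7: starts Sunday 07:30 at or after J8 ends Saturday 16:30 → clear.
J5: starts Sunday 08:00 at or after J8 ends Saturday 16:30 → clear.
J8 overlaps J3, J4.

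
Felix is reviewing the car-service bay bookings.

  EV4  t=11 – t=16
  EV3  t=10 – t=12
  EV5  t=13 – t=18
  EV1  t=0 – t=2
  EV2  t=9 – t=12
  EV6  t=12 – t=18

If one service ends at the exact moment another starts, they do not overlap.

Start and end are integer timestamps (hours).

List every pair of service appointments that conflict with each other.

EV2 & EV3, EV2 & EV4, EV3 & EV4, EV4 & EV5, EV4 & EV6, EV5 & EV6

Check each pair: they overlap iff neither finishes before the other starts.
Sorted by start: EV1, EV2, EV3, EV4, EV6, EV5.
EV2 starts after EV1 ends — done with EV1.
EV3 starts before EV2 ends → EV2 and EV3 overlap.
EV4 starts before EV2 ends → EV2 and EV4 overlap.
EV6 starts exactly when EV2 ends (back-to-back, no overlap) — done with EV2.
EV4 starts before EV3 ends → EV3 and EV4 overlap.
EV6 starts exactly when EV3 ends (back-to-back, no overlap) — done with EV3.
EV6 starts before EV4 ends → EV4 and EV6 overlap.
EV5 starts before EV4 ends → EV4 and EV5 overlap.
EV5 starts before EV6 ends → EV6 and EV5 overlap.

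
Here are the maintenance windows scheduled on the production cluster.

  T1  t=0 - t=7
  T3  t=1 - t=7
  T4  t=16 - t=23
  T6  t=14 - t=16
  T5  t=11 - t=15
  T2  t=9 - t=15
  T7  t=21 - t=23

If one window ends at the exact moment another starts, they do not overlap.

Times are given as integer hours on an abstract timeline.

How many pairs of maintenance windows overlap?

Sorted by start: T1, T3, T2, T5, T6, T4, T7.
T3 starts before T1 ends → T1 and T3 overlap.
T2 starts after T1 ends — done with T1.
T2 starts after T3 ends — done with T3.
T5 starts before T2 ends → T2 and T5 overlap.
T6 starts before T2 ends → T2 and T6 overlap.
T4 starts after T2 ends — done with T2.
T6 starts before T5 ends → T5 and T6 overlap.
T4 starts after T5 ends — done with T5.
T4 starts exactly when T6 ends (back-to-back, no overlap) — done with T6.
T7 starts before T4 ends → T4 and T7 overlap.
Overlapping pairs: T1 & T3, T2 & T5, T2 & T6, T4 & T7, T5 & T6 — 5 in total.

5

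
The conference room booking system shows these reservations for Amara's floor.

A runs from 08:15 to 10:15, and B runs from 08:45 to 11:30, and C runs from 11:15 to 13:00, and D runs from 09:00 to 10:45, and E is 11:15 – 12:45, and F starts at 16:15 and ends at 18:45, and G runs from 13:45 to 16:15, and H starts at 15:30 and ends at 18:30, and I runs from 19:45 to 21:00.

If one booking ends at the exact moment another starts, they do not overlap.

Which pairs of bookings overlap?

Two intervals overlap when each starts before the other ends.
Sorted by start: A, B, D, C, E, G, H, F, I.
B starts before A ends → A and B overlap.
D starts before A ends → A and D overlap.
C starts after A ends, so nothing later overlaps A either.
D starts before B ends → B and D overlap.
C starts before B ends → B and C overlap.
E starts before B ends → B and E overlap.
G starts after B ends, so nothing later overlaps B either.
C starts after D ends, so nothing later overlaps D either.
E starts before C ends → C and E overlap.
G starts after C ends, so nothing later overlaps C either.
G starts after E ends, so nothing later overlaps E either.
H starts before G ends → G and H overlap.
F starts exactly when G ends (back-to-back, no overlap), so nothing later overlaps G either.
F starts before H ends → H and F overlap.
I starts after H ends.
I starts after F ends.

A & B, A & D, B & C, B & D, B & E, C & E, F & H, G & H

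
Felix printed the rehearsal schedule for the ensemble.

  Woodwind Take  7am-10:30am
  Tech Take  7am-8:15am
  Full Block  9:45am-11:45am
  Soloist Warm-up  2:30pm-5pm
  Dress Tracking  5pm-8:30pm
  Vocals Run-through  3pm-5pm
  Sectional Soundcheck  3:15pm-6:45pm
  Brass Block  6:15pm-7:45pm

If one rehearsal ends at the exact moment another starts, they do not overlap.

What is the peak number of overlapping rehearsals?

3

Sweep the timeline, counting +1 at each start and −1 at each end (ends before starts at a tie):
7am start Tech Take → 1
7am start Woodwind Take → 2
8:15am end Tech Take → 1
9:45am start Full Block → 2
10:30am end Woodwind Take → 1
11:45am end Full Block → 0
2:30pm start Soloist Warm-up → 1
3pm start Vocals Run-through → 2
3:15pm start Sectional Soundcheck → 3
5pm end Soloist Warm-up → 2
5pm end Vocals Run-through → 1
5pm start Dress Tracking → 2
6:15pm start Brass Block → 3
6:45pm end Sectional Soundcheck → 2
7:45pm end Brass Block → 1
8:30pm end Dress Tracking → 0
Peak is 3, at 3:15pm (Sectional Soundcheck, Soloist Warm-up, Vocals Run-through).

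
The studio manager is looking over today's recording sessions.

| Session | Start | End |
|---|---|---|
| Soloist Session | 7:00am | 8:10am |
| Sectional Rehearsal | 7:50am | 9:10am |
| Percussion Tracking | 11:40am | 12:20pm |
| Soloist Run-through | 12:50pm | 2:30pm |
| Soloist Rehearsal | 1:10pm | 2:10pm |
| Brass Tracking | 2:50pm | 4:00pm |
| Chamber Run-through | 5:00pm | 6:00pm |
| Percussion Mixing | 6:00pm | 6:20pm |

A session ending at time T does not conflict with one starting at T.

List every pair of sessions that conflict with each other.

Sorted by start: Soloist Session, Sectional Rehearsal, Percussion Tracking, Soloist Run-through, Soloist Rehearsal, Brass Tracking, Chamber Run-through, Percussion Mixing.
Sectional Rehearsal starts before Soloist Session ends → Soloist Session and Sectional Rehearsal overlap.
Percussion Tracking starts after Soloist Session ends, so nothing later overlaps Soloist Session either.
Percussion Tracking starts after Sectional Rehearsal ends, so nothing later overlaps Sectional Rehearsal either.
Soloist Run-through starts after Percussion Tracking ends, so nothing later overlaps Percussion Tracking either.
Soloist Rehearsal starts before Soloist Run-through ends → Soloist Run-through and Soloist Rehearsal overlap.
Brass Tracking starts after Soloist Run-through ends, so nothing later overlaps Soloist Run-through either.
Brass Tracking starts after Soloist Rehearsal ends, so nothing later overlaps Soloist Rehearsal either.
Chamber Run-through starts after Brass Tracking ends, so nothing later overlaps Brass Tracking either.
Percussion Mixing starts exactly when Chamber Run-through ends (back-to-back, no overlap).

Sectional Rehearsal & Soloist Session, Soloist Rehearsal & Soloist Run-through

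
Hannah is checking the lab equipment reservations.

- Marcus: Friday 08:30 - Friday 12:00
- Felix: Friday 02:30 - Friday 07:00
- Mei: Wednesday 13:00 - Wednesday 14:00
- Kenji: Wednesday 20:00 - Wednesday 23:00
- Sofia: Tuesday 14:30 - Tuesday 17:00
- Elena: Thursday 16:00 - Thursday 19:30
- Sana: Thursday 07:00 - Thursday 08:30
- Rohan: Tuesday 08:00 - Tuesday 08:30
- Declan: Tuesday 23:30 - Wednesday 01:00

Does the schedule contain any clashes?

Sorted by start: Rohan, Sofia, Declan, Mei, Kenji, Sana, Elena, Felix, Marcus.
Sofia starts after Rohan ends, so nothing later overlaps Rohan either.
Declan starts after Sofia ends, so nothing later overlaps Sofia either.
Mei starts after Declan ends, so nothing later overlaps Declan either.
Kenji starts after Mei ends, so nothing later overlaps Mei either.
Sana starts after Kenji ends, so nothing later overlaps Kenji either.
Elena starts after Sana ends, so nothing later overlaps Sana either.
Felix starts after Elena ends, so nothing later overlaps Elena either.
Marcus starts after Felix ends.
Every pair is clear; the schedule has no overlaps.

No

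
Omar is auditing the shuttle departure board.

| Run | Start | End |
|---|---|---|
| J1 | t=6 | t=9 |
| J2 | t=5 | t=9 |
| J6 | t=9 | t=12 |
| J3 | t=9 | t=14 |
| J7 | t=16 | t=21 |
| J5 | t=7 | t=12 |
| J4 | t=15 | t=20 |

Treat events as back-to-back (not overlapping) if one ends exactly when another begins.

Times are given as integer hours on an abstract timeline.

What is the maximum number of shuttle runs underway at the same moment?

3

Walk through starts and ends in time order (an end at T is processed before a start at T):
t=5 start J2 → 1
t=6 start J1 → 2
t=7 start J5 → 3
t=9 end J1 → 2
t=9 end J2 → 1
t=9 start J3 → 2
t=9 start J6 → 3
t=12 end J5 → 2
t=12 end J6 → 1
t=14 end J3 → 0
t=15 start J4 → 1
t=16 start J7 → 2
t=20 end J4 → 1
t=21 end J7 → 0
Peak is 3, at t=7 (J1, J2, J5).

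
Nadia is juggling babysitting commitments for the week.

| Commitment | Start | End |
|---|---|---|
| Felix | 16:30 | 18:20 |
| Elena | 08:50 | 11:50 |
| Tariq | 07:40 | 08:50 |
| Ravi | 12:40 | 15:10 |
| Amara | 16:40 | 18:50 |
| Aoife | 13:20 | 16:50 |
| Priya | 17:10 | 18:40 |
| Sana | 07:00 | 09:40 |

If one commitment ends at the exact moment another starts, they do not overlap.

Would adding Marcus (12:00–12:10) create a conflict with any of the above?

Sana: ends 09:40 at or before Marcus starts 12:00 → clear.
Tariq: ends 08:50 at or before Marcus starts 12:00 → clear.
Elena: ends 11:50 at or before Marcus starts 12:00 → clear.
Ravi: starts 12:40 at or after Marcus ends 12:10 → clear.
Aoife: starts 13:20 at or after Marcus ends 12:10 → clear.
Felix: starts 16:30 at or after Marcus ends 12:10 → clear.
Amara: starts 16:40 at or after Marcus ends 12:10 → clear.
Priya: starts 17:10 at or after Marcus ends 12:10 → clear.

No — it doesn't clash with anything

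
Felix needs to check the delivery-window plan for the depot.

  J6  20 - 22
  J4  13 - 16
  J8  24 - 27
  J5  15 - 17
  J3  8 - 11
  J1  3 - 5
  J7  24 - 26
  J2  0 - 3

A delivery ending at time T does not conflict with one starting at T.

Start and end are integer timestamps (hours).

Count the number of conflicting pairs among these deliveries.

Sorted by start: J2, J1, J3, J4, J5, J6, J7, J8.
J1 starts exactly when J2 ends (back-to-back, no overlap) — done with J2.
J3 starts after J1 ends — done with J1.
J4 starts after J3 ends — done with J3.
J5 starts before J4 ends → J4 and J5 overlap.
J6 starts after J4 ends — done with J4.
J6 starts after J5 ends — done with J5.
J7 starts after J6 ends — done with J6.
J8 starts before J7 ends → J7 and J8 overlap.
Overlapping pairs: J4 & J5, J7 & J8 — 2 in total.

2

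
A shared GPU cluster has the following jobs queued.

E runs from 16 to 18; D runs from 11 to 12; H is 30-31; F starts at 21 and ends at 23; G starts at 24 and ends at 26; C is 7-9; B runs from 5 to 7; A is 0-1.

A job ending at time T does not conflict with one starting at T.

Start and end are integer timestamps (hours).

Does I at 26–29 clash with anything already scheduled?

A: ends 1 at or before I starts 26 → clear.
B: ends 7 at or before I starts 26 → clear.
C: ends 9 at or before I starts 26 → clear.
D: ends 12 at or before I starts 26 → clear.
E: ends 18 at or before I starts 26 → clear.
F: ends 23 at or before I starts 26 → clear.
G: ends 26 at or before I starts 26 → clear.
H: starts 30 at or after I ends 29 → clear.

No — it doesn't clash with anything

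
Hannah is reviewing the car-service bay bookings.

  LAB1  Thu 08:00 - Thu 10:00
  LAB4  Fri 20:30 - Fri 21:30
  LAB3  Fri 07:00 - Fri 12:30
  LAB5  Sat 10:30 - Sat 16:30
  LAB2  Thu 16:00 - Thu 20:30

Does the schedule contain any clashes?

Sorted by start: LAB1, LAB2, LAB3, LAB4, LAB5.
LAB2 starts after LAB1 ends, so LAB1 has no further overlaps.
LAB3 starts after LAB2 ends, so LAB2 has no further overlaps.
LAB4 starts after LAB3 ends, so LAB3 has no further overlaps.
LAB5 starts after LAB4 ends.
Every pair is clear; the schedule has no overlaps.

No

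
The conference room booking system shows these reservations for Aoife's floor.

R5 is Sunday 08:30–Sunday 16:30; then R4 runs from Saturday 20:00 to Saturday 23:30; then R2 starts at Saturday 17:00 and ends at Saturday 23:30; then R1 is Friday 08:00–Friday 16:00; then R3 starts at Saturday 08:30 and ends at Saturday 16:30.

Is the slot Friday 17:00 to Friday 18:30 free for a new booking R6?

Yes — the slot is free

R1: ends Friday 16:00 at or before R6 starts Friday 17:00 → clear.
R3: starts Saturday 08:30 at or after R6 ends Friday 18:30 → clear.
R2: starts Saturday 17:00 at or after R6 ends Friday 18:30 → clear.
R4: starts Saturday 20:00 at or after R6 ends Friday 18:30 → clear.
R5: starts Sunday 08:30 at or after R6 ends Friday 18:30 → clear.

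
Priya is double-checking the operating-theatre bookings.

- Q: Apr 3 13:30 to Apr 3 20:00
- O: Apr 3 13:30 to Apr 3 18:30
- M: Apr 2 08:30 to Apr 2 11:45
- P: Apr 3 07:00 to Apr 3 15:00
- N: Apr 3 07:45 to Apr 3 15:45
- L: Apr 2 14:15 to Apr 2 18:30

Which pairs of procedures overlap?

N & O, N & P, N & Q, O & P, O & Q, P & Q

Sorted by start: M, L, P, N, O, Q.
L starts after M ends; M is clear from here.
P starts after L ends; L is clear from here.
N starts before P ends → P and N overlap.
O starts before P ends → P and O overlap.
Q starts before P ends → P and Q overlap.
O starts before N ends → N and O overlap.
Q starts before N ends → N and Q overlap.
Q starts before O ends → O and Q overlap.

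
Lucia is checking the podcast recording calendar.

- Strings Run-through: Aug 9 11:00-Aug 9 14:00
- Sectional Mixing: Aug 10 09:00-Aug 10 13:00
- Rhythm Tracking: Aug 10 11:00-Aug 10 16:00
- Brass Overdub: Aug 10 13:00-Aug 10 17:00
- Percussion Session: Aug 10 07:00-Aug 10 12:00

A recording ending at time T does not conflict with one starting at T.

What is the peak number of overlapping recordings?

Walk through starts and ends in time order (an end at T is processed before a start at T):
Aug 9 11:00 start Strings Run-through → 1
Aug 9 14:00 end Strings Run-through → 0
Aug 10 07:00 start Percussion Session → 1
Aug 10 09:00 start Sectional Mixing → 2
Aug 10 11:00 start Rhythm Tracking → 3
Aug 10 12:00 end Percussion Session → 2
Aug 10 13:00 end Sectional Mixing → 1
Aug 10 13:00 start Brass Overdub → 2
Aug 10 16:00 end Rhythm Tracking → 1
Aug 10 17:00 end Brass Overdub → 0
Peak is 3, at Aug 10 11:00 (Percussion Session, Rhythm Tracking, Sectional Mixing).

3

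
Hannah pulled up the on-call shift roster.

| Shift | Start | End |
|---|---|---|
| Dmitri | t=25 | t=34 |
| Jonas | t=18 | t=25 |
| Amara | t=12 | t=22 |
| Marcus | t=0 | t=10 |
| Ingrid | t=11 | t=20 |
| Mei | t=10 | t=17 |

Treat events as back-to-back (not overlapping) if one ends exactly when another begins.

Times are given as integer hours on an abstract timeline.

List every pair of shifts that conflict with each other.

Amara & Ingrid, Amara & Jonas, Amara & Mei, Ingrid & Jonas, Ingrid & Mei

Two intervals overlap when each starts before the other ends.
Sorted by start: Marcus, Mei, Ingrid, Amara, Jonas, Dmitri.
Mei starts exactly when Marcus ends (back-to-back, no overlap), so Marcus has no further overlaps.
Ingrid starts before Mei ends → Mei and Ingrid overlap.
Amara starts before Mei ends → Mei and Amara overlap.
Jonas starts after Mei ends, so Mei has no further overlaps.
Amara starts before Ingrid ends → Ingrid and Amara overlap.
Jonas starts before Ingrid ends → Ingrid and Jonas overlap.
Dmitri starts after Ingrid ends.
Jonas starts before Amara ends → Amara and Jonas overlap.
Dmitri starts after Amara ends.
Dmitri starts exactly when Jonas ends (back-to-back, no overlap).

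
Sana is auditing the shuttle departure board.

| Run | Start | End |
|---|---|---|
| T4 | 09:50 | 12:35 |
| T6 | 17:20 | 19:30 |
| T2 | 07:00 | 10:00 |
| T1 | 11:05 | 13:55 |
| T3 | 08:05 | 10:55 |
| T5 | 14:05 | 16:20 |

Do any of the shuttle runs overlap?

Yes

Sorted by start: T2, T3, T4, T1, T5, T6.
T3 starts before T2 ends → T2 and T3 overlap.
That's a conflict, so the schedule is not conflict-free.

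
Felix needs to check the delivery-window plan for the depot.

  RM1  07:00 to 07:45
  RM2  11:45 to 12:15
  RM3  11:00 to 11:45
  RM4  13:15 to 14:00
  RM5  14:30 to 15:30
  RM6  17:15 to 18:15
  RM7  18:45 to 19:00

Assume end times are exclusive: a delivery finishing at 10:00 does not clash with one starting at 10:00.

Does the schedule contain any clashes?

Sorted by start: RM1, RM3, RM2, RM4, RM5, RM6, RM7.
RM3 starts after RM1 ends; RM1 is clear from here.
RM2 starts exactly when RM3 ends (back-to-back, no overlap); RM3 is clear from here.
RM4 starts after RM2 ends; RM2 is clear from here.
RM5 starts after RM4 ends; RM4 is clear from here.
RM6 starts after RM5 ends; RM5 is clear from here.
RM7 starts after RM6 ends.
Every pair is clear; the schedule has no overlaps.

No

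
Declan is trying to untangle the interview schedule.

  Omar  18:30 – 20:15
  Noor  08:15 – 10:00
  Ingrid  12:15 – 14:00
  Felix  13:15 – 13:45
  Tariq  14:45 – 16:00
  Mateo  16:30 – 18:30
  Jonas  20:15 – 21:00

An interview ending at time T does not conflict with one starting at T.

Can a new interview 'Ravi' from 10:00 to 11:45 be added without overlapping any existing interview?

Noor: ends 10:00 at or before Ravi starts 10:00 → clear.
Ingrid: starts 12:15 at or after Ravi ends 11:45 → clear.
Felix: starts 13:15 at or after Ravi ends 11:45 → clear.
Tariq: starts 14:45 at or after Ravi ends 11:45 → clear.
Mateo: starts 16:30 at or after Ravi ends 11:45 → clear.
Omar: starts 18:30 at or after Ravi ends 11:45 → clear.
Jonas: starts 20:15 at or after Ravi ends 11:45 → clear.

Yes — the slot is free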